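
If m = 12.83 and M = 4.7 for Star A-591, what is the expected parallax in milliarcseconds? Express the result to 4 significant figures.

2.366 mas

m − M = 12.83 − 4.7 = 8.13.
d = 10^((m−M)/5 + 1) = 10^2.626 = 422.67 pc.
p = 1/d = 1/422.67 = 0.0023659 arcsec = 2.3659 mas.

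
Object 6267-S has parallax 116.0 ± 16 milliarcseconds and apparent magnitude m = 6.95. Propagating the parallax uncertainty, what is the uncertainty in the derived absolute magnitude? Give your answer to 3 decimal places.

σ_M = 0.300 mag

M = m − 5 log₁₀ d + 5 = m + 5 log₁₀ p + 5, so ∂M/∂p = 5/(p ln 10).
σ_M = (5/ln 10) · (σ_p/p) = 2.1715 × 16/116.0 = 2.1715 × 0.13793 = 0.29951.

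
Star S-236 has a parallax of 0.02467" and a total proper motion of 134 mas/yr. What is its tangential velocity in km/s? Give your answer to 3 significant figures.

d = 1/p = 1/0.02467″ = 40.535 pc.
μ = 134 mas/yr = 0.134 ″/yr.
v_t = 4.74 × μ × d = 4.74 × 0.134 × 40.535 = 25.746 km/s.

25.7 km/s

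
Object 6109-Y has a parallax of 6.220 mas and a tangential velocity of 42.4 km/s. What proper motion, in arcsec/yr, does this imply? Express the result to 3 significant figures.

d = 1/p = 1/0.006220″ = 160.77 pc.
μ = v_t / (4.74 d) = 42.4 / (4.74 × 160.77) = 42.4 / 762.05 = 0.055639 ″/yr.

0.0556 arcsec/yr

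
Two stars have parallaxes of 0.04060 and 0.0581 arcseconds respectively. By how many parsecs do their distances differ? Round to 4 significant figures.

d_A = 1/0.04060″ = 24.631 pc; d_B = 1/0.05810″ = 17.212 pc.
|d_B − d_A| = |17.212 − 24.631| = 7.419 pc.

7.419 pc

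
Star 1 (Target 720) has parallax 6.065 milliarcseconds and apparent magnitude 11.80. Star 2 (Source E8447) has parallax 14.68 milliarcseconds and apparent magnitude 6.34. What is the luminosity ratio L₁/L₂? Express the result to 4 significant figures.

L₁/L₂ = 0.03835

d₁ = 1/p₁ = 1/0.006065″ = 164.88 pc; d₂ = 1/p₂ = 1/0.01468″ = 68.12 pc.
M₁ = m₁ − 5 log₁₀ d₁ + 5 = 11.80 − 11.0858 + 5 = 5.7142.
M₂ = 6.34 − 9.1664 + 5 = 2.1736.
L₁/L₂ = 10^(0.4(M₂ − M₁)) = 10^(0.4 × (-3.5406)) = 10^(-1.41624) = 0.03835.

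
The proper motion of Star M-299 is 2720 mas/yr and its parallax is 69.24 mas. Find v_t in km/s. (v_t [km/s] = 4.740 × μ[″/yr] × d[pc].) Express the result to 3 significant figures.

d = 1/p = 1/0.06924″ = 14.443 pc.
μ = 2720 mas/yr = 2.72 ″/yr.
v_t = 4.74 × μ × d = 4.74 × 2.72 × 14.443 = 186.21 km/s.

186 km/s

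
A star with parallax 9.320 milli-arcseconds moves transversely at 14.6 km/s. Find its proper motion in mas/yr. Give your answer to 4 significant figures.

d = 1/p = 1/0.009320″ = 107.3 pc.
μ = v_t / (4.74 d) = 14.6 / (4.74 × 107.3) = 14.6 / 508.6 = 0.028706 ″/yr = 28.706 mas/yr.

28.71 mas/yr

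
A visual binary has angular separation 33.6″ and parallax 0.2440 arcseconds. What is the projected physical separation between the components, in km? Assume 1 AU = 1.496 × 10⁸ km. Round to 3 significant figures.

d = 1/p = 1/0.2440″ = 4.0984 pc.
At distance d (pc), an angle of θ arcsec spans θ·d AU: s = 33.6 × 4.0984 = 137.71 AU.
= 137.71 × 1.496 × 10⁸ km = 2.0601 × 10^10 km.

2.06 × 10^10 km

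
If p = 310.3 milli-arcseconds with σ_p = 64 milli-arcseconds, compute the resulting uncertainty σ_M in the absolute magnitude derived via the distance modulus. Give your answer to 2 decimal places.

σ_M = 0.45 mag

M = m − 5 log₁₀ d + 5 = m + 5 log₁₀ p + 5, so ∂M/∂p = 5/(p ln 10).
σ_M = (5/ln 10) · (σ_p/p) = 2.1715 × 64/310.3 = 2.1715 × 0.20625 = 0.44787.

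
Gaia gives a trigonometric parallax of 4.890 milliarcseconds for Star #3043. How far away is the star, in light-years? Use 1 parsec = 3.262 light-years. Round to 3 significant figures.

667 light years

p = 4.890 milliarcseconds = 0.004890 arcsec.
d = 1/p = 1/0.004890 = 204.5 pc.
In light-years: 204.5 × 3.262 = 667.08 ly.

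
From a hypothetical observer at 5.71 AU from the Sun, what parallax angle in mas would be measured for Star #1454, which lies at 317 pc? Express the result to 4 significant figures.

p (arcsec) = B (AU) / d (pc).
p = 5.71 / 317 = 0.018013 arcsec = 18.013 mas.

18.01 mas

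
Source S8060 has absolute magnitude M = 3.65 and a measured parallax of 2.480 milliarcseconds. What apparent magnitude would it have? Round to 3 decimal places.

d = 1/p = 1/0.002480″ = 403.23 pc.
m − M = 5 log₁₀ d − 5 = 5 log₁₀(403.23) − 5 = 13.0278 − 5 = 8.0278.
m = M + (m − M) = 3.65 + 8.0278 = 11.678.

m = 11.678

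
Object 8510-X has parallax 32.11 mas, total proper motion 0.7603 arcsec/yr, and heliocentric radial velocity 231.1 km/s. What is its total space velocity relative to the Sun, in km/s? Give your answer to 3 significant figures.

d = 1/p = 1/0.03211″ = 31.143 pc.
v_t = 4.740 μ d = 4.740 × 0.7603 × 31.143 = 112.23 km/s.
v = √(v_r² + v_t²) = √(231.1² + 112.23²) = √66002.8 = 256.91 km/s.

257 km/s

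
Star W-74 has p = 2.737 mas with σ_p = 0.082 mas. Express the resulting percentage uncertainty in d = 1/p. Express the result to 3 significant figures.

For d = 1/p, |σ_d/d| = |σ_p/p|.
σ_p/p = 0.082 / 2.737 = 0.02996 = 2.996%.

3.00%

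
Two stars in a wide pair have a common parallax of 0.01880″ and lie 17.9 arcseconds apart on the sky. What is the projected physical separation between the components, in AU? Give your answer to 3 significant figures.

d = 1/p = 1/0.01880″ = 53.191 pc.
At distance d (pc), an angle of θ arcsec spans θ·d AU: s = 17.9 × 53.191 = 952.12 AU.

952 AU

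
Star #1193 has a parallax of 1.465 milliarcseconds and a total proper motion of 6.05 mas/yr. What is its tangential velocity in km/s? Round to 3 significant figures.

19.6 km/s

d = 1/p = 1/0.001465″ = 682.59 pc.
μ = 6.05 mas/yr = 0.00605 ″/yr.
v_t = 4.74 × μ × d = 4.74 × 0.00605 × 682.59 = 19.575 km/s.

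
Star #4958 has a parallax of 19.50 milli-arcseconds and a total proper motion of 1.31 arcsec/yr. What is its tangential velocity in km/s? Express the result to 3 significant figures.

318 km/s

d = 1/p = 1/0.01950″ = 51.282 pc.
v_t = 4.74 × μ × d = 4.74 × 1.31 × 51.282 = 318.43 km/s.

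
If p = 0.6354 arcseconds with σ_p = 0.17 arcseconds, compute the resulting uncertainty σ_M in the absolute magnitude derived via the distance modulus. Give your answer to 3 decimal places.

σ_M = 0.581 mag

M = m − 5 log₁₀ d + 5 = m + 5 log₁₀ p + 5, so ∂M/∂p = 5/(p ln 10).
σ_M = (5/ln 10) · (σ_p/p) = 2.1715 × 0.17/0.6354 = 2.1715 × 0.26755 = 0.58098.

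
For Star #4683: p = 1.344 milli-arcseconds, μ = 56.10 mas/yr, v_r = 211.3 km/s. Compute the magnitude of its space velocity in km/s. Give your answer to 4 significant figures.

289.5 km/s

d = 1/p = 1/0.001344″ = 744.05 pc.
μ = 56.10 mas/yr = 0.05610 ″/yr.
v_t = 4.740 μ d = 4.740 × 0.05610 × 744.05 = 197.85 km/s.
v = √(v_r² + v_t²) = √(211.3² + 197.85²) = √83792.3 = 289.47 km/s.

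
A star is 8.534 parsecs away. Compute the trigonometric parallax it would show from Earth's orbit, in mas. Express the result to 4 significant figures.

117.2 mas

p = 1/d = 1/8.534 = 0.11718 arcsec.
= 0.11718 × 1000 = 117.18 mas.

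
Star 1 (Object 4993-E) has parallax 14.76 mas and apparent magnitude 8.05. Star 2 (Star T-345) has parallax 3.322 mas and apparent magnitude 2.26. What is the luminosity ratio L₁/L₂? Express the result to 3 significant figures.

d₁ = 1/p₁ = 1/0.01476″ = 67.751 pc; d₂ = 1/p₂ = 1/0.003322″ = 301.02 pc.
M₁ = m₁ − 5 log₁₀ d₁ + 5 = 8.05 − 9.1546 + 5 = 3.8954.
M₂ = 2.26 − 12.3930 + 5 = -5.1330.
L₁/L₂ = 10^(0.4(M₂ − M₁)) = 10^(0.4 × (-9.0284)) = 10^(-3.61136) = 0.0002447.

L₁/L₂ = 0.000245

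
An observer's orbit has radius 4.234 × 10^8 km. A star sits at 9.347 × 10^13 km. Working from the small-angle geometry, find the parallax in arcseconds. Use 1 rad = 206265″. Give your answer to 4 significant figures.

θ ≈ B/d = (4.234 × 10^8) / (9.347 × 10^13) = 4.5298 × 10^-6 rad.
In arcseconds: 4.5298 × 10^-6 × 206265 = 0.93434″.

0.9343 arcsec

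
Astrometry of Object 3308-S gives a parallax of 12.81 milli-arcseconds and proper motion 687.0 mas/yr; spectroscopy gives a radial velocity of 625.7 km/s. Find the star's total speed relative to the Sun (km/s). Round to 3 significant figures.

675 km/s

d = 1/p = 1/0.01281″ = 78.064 pc.
μ = 687.0 mas/yr = 0.6870 ″/yr.
v_t = 4.740 μ d = 4.740 × 0.6870 × 78.064 = 254.21 km/s.
v = √(v_r² + v_t²) = √(625.7² + 254.21²) = √456123 = 675.37 km/s.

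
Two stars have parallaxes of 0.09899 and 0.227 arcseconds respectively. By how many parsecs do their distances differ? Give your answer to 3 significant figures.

d_A = 1/0.09899″ = 10.102 pc; d_B = 1/0.2270″ = 4.4053 pc.
|d_B − d_A| = |4.4053 − 10.102| = 5.6967 pc.

5.70 pc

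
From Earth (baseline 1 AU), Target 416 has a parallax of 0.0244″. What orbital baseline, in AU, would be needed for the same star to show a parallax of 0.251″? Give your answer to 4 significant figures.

10.29 AU

Parallax scales linearly with baseline: p ∝ B, so B = p_target / p_Earth × 1 AU.
B = 0.251 / 0.0244 = 10.287 AU.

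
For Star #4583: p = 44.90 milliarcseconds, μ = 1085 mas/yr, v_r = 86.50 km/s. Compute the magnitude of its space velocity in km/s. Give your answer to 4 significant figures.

143.5 km/s

d = 1/p = 1/0.04490″ = 22.272 pc.
μ = 1085 mas/yr = 1.085 ″/yr.
v_t = 4.740 μ d = 4.740 × 1.085 × 22.272 = 114.54 km/s.
v = √(v_r² + v_t²) = √(86.50² + 114.54²) = √20601.7 = 143.53 km/s.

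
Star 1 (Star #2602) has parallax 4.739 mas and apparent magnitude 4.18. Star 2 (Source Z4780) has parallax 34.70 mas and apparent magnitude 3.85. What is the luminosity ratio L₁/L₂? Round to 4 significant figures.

d₁ = 1/p₁ = 1/0.004739″ = 211.01 pc; d₂ = 1/p₂ = 1/0.03470″ = 28.818 pc.
M₁ = m₁ − 5 log₁₀ d₁ + 5 = 4.18 − 11.6215 + 5 = -2.4415.
M₂ = 3.85 − 7.2983 + 5 = 1.5517.
L₁/L₂ = 10^(0.4(M₂ − M₁)) = 10^(0.4 × 3.9932) = 10^1.59728 = 39.562.

L₁/L₂ = 39.56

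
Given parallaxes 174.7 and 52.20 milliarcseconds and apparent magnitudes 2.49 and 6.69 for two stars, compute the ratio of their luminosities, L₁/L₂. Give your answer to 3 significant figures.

L₁/L₂ = 4.27

d₁ = 1/p₁ = 1/0.1747″ = 5.7241 pc; d₂ = 1/p₂ = 1/0.05220″ = 19.157 pc.
M₁ = m₁ − 5 log₁₀ d₁ + 5 = 2.49 − 3.7885 + 5 = 3.7015.
M₂ = 6.69 − 6.4116 + 5 = 5.2784.
L₁/L₂ = 10^(0.4(M₂ − M₁)) = 10^(0.4 × 1.5769) = 10^0.63076 = 4.2733.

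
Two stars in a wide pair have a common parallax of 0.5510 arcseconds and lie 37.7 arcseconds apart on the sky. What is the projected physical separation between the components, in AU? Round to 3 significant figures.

d = 1/p = 1/0.5510″ = 1.8149 pc.
At distance d (pc), an angle of θ arcsec spans θ·d AU: s = 37.7 × 1.8149 = 68.422 AU.

68.4 AU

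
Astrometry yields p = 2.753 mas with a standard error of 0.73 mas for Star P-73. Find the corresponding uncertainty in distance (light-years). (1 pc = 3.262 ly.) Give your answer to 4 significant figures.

314.2 ly

d = 1/p, so σ_d = σ_p / p².
σ_d = 0.000730 / (0.002753)² = 0.000730 / 0.000007579 = 96.319 pc = 96.319 × 3.262 ly = 314.19 ly.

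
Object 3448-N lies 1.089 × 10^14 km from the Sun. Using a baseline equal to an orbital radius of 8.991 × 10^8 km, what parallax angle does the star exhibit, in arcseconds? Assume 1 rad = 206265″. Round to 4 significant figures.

θ ≈ B/d = (8.991 × 10^8) / (1.089 × 10^14) = 8.2562 × 10^-6 rad.
In arcseconds: 8.2562 × 10^-6 × 206265 = 1.703″.

1.703 arcsec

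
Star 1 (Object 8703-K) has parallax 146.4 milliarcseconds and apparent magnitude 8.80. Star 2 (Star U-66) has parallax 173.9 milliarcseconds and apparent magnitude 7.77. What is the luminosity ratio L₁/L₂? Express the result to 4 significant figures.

d₁ = 1/p₁ = 1/0.1464″ = 6.8306 pc; d₂ = 1/p₂ = 1/0.1739″ = 5.7504 pc.
M₁ = m₁ − 5 log₁₀ d₁ + 5 = 8.80 − 4.1723 + 5 = 9.6277.
M₂ = 7.77 − 3.7985 + 5 = 8.9715.
L₁/L₂ = 10^(0.4(M₂ − M₁)) = 10^(0.4 × (-0.6562)) = 10^(-0.26248) = 0.54641.

L₁/L₂ = 0.5464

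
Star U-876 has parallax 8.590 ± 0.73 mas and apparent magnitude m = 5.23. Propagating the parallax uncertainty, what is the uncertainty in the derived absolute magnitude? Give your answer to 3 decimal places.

M = m − 5 log₁₀ d + 5 = m + 5 log₁₀ p + 5, so ∂M/∂p = 5/(p ln 10).
σ_M = (5/ln 10) · (σ_p/p) = 2.1715 × 0.73/8.590 = 2.1715 × 0.084983 = 0.18454.

σ_M = 0.185 mag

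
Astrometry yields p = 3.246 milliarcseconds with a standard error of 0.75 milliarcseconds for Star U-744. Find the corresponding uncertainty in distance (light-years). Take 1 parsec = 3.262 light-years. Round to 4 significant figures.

d = 1/p, so σ_d = σ_p / p².
σ_d = 0.000750 / (0.003246)² = 0.000750 / 0.000010537 = 71.178 pc = 71.178 × 3.262 ly = 232.18 ly.

232.2 ly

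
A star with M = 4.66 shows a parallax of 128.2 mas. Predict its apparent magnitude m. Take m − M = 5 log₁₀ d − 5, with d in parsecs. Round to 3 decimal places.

m = 4.121

d = 1/p = 1/0.1282″ = 7.8003 pc.
m − M = 5 log₁₀ d − 5 = 5 log₁₀(7.8003) − 5 = 4.4606 − 5 = -0.5394.
m = M + (m − M) = 4.66 + (-0.5394) = 4.121.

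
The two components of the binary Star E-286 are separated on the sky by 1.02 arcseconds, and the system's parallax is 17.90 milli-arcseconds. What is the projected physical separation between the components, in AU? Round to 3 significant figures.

57.0 AU

d = 1/p = 1/0.01790″ = 55.866 pc.
At distance d (pc), an angle of θ arcsec spans θ·d AU: s = 1.02 × 55.866 = 56.983 AU.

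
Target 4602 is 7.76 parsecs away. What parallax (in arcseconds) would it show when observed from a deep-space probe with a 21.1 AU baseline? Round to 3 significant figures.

2.72 arcsec

p (arcsec) = B (AU) / d (pc).
p = 21.1 / 7.76 = 2.7191 arcsec.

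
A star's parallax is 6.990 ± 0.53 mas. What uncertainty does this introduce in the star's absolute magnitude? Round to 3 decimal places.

σ_M = 0.165 mag

M = m − 5 log₁₀ d + 5 = m + 5 log₁₀ p + 5, so ∂M/∂p = 5/(p ln 10).
σ_M = (5/ln 10) · (σ_p/p) = 2.1715 × 0.53/6.990 = 2.1715 × 0.075823 = 0.16465.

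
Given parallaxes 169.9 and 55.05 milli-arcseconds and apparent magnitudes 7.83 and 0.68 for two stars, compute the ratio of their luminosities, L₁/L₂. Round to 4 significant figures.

L₁/L₂ = 0.0001449

d₁ = 1/p₁ = 1/0.1699″ = 5.8858 pc; d₂ = 1/p₂ = 1/0.05505″ = 18.165 pc.
M₁ = m₁ − 5 log₁₀ d₁ + 5 = 7.83 − 3.8490 + 5 = 8.9810.
M₂ = 0.68 − 6.2962 + 5 = -0.6162.
L₁/L₂ = 10^(0.4(M₂ − M₁)) = 10^(0.4 × (-9.5972)) = 10^(-3.83888) = 0.00014492.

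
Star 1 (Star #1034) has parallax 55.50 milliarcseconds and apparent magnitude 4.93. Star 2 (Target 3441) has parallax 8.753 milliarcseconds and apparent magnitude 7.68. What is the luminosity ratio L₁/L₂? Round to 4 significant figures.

d₁ = 1/p₁ = 1/0.05550″ = 18.018 pc; d₂ = 1/p₂ = 1/0.008753″ = 114.25 pc.
M₁ = m₁ − 5 log₁₀ d₁ + 5 = 4.93 − 6.2785 + 5 = 3.6515.
M₂ = 7.68 − 10.2893 + 5 = 2.3907.
L₁/L₂ = 10^(0.4(M₂ − M₁)) = 10^(0.4 × (-1.2608)) = 10^(-0.50432) = 0.3131.

L₁/L₂ = 0.3131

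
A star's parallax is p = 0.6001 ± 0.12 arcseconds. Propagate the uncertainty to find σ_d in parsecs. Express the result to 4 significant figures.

d = 1/p, so σ_d = σ_p / p².
σ_d = 0.120 / (0.6001)² = 0.120 / 0.36012 = 0.33322 pc.

0.3332 pc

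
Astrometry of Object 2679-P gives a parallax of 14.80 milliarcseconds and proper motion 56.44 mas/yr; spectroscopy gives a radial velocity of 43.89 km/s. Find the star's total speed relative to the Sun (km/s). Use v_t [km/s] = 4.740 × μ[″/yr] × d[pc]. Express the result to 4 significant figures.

47.47 km/s

d = 1/p = 1/0.01480″ = 67.568 pc.
μ = 56.44 mas/yr = 0.05644 ″/yr.
v_t = 4.740 μ d = 4.740 × 0.05644 × 67.568 = 18.076 km/s.
v = √(v_r² + v_t²) = √(43.89² + 18.076²) = √2253.07 = 47.467 km/s.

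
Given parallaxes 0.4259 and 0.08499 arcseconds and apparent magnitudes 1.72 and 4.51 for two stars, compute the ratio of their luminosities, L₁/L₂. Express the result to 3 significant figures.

L₁/L₂ = 0.520

d₁ = 1/p₁ = 1/0.4259″ = 2.348 pc; d₂ = 1/p₂ = 1/0.08499″ = 11.766 pc.
M₁ = m₁ − 5 log₁₀ d₁ + 5 = 1.72 − 1.8535 + 5 = 4.8665.
M₂ = 4.51 − 5.3531 + 5 = 4.1569.
L₁/L₂ = 10^(0.4(M₂ − M₁)) = 10^(0.4 × (-0.7096)) = 10^(-0.28384) = 0.52019.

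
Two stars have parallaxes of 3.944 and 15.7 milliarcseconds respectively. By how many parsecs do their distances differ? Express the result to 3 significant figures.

d_A = 1/0.003944″ = 253.55 pc; d_B = 1/0.01570″ = 63.694 pc.
|d_B − d_A| = |63.694 − 253.55| = 189.86 pc.

190 pc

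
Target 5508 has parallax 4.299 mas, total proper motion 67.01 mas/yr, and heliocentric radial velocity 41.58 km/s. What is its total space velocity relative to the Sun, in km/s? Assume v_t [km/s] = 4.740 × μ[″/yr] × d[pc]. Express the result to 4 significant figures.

84.78 km/s

d = 1/p = 1/0.004299″ = 232.61 pc.
μ = 67.01 mas/yr = 0.06701 ″/yr.
v_t = 4.740 μ d = 4.740 × 0.06701 × 232.61 = 73.883 km/s.
v = √(v_r² + v_t²) = √(41.58² + 73.883²) = √7187.59 = 84.78 km/s.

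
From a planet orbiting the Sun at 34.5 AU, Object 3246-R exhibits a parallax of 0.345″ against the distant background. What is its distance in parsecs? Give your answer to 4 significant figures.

100.0 pc

With baseline B (in AU) and parallax p (in arcsec), d = B/p parsecs.
d = 34.5 / 0.345 = 100 pc.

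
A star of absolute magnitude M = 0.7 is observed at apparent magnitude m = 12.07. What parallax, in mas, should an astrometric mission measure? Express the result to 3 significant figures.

0.532 mas

m − M = 12.07 − 0.7 = 11.37.
d = 10^((m−M)/5 + 1) = 10^3.274 = 1879.3 pc.
p = 1/d = 1/1879.3 = 0.00053211 arcsec = 0.53211 mas.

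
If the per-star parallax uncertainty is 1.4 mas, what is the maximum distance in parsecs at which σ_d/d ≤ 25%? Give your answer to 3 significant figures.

179 pc

σ_d/d = σ_p/p, so the condition is σ_p/p ≤ 0.25, i.e. p ≥ σ_p/0.25.
p_min = 1.4/0.25 = 5.6 mas = 0.0056 arcsec.
d_max = 1/p_min = 1/0.0056 = 178.57 pc.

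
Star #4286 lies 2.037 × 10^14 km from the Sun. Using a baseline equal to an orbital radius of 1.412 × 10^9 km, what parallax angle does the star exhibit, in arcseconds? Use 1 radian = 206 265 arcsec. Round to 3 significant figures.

θ ≈ B/d = (1.412 × 10^9) / (2.037 × 10^14) = 6.9318 × 10^-6 rad.
In arcseconds: 6.9318 × 10^-6 × 206265 = 1.4298″.

1.43 arcsec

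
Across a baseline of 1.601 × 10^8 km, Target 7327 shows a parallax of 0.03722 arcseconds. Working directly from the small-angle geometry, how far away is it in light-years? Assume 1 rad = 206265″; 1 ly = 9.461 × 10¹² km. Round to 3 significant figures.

93.8 ly

θ = 0.03722″ = 0.03722/206265 = 1.8045 × 10^-7 rad.
d = B/θ = (1.601 × 10^8) / (1.8045 × 10^-7) = 8.8723 × 10^14 km = (8.8723 × 10^14) / (9.461 × 10^12) ly = 93.778 ly.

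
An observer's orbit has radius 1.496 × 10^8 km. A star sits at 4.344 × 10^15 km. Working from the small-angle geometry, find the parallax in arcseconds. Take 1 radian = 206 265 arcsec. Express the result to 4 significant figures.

θ ≈ B/d = (1.496 × 10^8) / (4.344 × 10^15) = 3.4438 × 10^-8 rad.
In arcseconds: 3.4438 × 10^-8 × 206265 = 0.0071034″.

0.007103 arcsec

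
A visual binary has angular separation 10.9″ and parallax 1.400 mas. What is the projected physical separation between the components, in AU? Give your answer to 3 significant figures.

d = 1/p = 1/0.001400″ = 714.29 pc.
At distance d (pc), an angle of θ arcsec spans θ·d AU: s = 10.9 × 714.29 = 7785.8 AU.

7790 AU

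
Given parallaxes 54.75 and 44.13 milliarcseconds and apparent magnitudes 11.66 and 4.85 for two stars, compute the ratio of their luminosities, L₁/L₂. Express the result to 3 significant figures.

d₁ = 1/p₁ = 1/0.05475″ = 18.265 pc; d₂ = 1/p₂ = 1/0.04413″ = 22.66 pc.
M₁ = m₁ − 5 log₁₀ d₁ + 5 = 11.66 − 6.3081 + 5 = 10.3519.
M₂ = 4.85 − 6.7763 + 5 = 3.0737.
L₁/L₂ = 10^(0.4(M₂ − M₁)) = 10^(0.4 × (-7.2782)) = 10^(-2.91128) = 0.0012266.

L₁/L₂ = 0.00123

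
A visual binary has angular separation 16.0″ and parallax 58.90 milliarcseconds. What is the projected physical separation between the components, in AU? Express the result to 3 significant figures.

d = 1/p = 1/0.05890″ = 16.978 pc.
At distance d (pc), an angle of θ arcsec spans θ·d AU: s = 16.0 × 16.978 = 271.65 AU.

272 AU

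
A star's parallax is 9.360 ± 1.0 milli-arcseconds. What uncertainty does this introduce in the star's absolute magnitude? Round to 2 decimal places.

σ_M = 0.23 mag

M = m − 5 log₁₀ d + 5 = m + 5 log₁₀ p + 5, so ∂M/∂p = 5/(p ln 10).
σ_M = (5/ln 10) · (σ_p/p) = 2.1715 × 1.0/9.360 = 2.1715 × 0.10684 = 0.232.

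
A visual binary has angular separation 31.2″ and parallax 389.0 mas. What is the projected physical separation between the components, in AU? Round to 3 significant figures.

d = 1/p = 1/0.3890″ = 2.5707 pc.
At distance d (pc), an angle of θ arcsec spans θ·d AU: s = 31.2 × 2.5707 = 80.206 AU.

80.2 AU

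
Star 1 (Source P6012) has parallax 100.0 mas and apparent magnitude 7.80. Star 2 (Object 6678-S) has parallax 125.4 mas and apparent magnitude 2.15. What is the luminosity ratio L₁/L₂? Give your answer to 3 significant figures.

L₁/L₂ = 0.00864

d₁ = 1/p₁ = 1/0.1000″ = 10 pc; d₂ = 1/p₂ = 1/0.1254″ = 7.9745 pc.
M₁ = m₁ − 5 log₁₀ d₁ + 5 = 7.80 − 5.0000 + 5 = 7.8000.
M₂ = 2.15 − 4.5085 + 5 = 2.6415.
L₁/L₂ = 10^(0.4(M₂ − M₁)) = 10^(0.4 × (-5.1585)) = 10^(-2.06340) = 0.0086417.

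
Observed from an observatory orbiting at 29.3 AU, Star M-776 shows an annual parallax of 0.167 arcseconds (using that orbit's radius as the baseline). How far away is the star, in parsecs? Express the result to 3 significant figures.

175 pc

With baseline B (in AU) and parallax p (in arcsec), d = B/p parsecs.
d = 29.3 / 0.167 = 175.45 pc.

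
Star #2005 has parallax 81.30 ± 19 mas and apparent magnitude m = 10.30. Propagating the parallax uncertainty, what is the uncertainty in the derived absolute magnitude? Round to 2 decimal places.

σ_M = 0.51 mag

M = m − 5 log₁₀ d + 5 = m + 5 log₁₀ p + 5, so ∂M/∂p = 5/(p ln 10).
σ_M = (5/ln 10) · (σ_p/p) = 2.1715 × 19/81.30 = 2.1715 × 0.2337 = 0.50748.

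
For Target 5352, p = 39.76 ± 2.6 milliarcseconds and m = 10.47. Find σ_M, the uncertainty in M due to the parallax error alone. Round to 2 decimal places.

σ_M = 0.14 mag

M = m − 5 log₁₀ d + 5 = m + 5 log₁₀ p + 5, so ∂M/∂p = 5/(p ln 10).
σ_M = (5/ln 10) · (σ_p/p) = 2.1715 × 2.6/39.76 = 2.1715 × 0.065392 = 0.142.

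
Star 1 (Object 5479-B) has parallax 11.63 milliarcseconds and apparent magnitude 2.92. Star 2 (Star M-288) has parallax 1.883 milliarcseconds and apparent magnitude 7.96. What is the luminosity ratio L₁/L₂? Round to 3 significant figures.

L₁/L₂ = 2.72

d₁ = 1/p₁ = 1/0.01163″ = 85.985 pc; d₂ = 1/p₂ = 1/0.001883″ = 531.07 pc.
M₁ = m₁ − 5 log₁₀ d₁ + 5 = 2.92 − 9.6721 + 5 = -1.7521.
M₂ = 7.96 − 13.6258 + 5 = -0.6658.
L₁/L₂ = 10^(0.4(M₂ − M₁)) = 10^(0.4 × 1.0863) = 10^0.43452 = 2.7197.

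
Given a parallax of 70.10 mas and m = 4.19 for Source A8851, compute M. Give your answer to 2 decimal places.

d = 1/p = 1/0.07010″ = 14.265 pc.
m − M = 5 log₁₀(14.265) − 5 = 5.7714 − 5 = 0.7714.
M = m − (m − M) = 4.19 − 0.7714 = 3.42.

M = 3.42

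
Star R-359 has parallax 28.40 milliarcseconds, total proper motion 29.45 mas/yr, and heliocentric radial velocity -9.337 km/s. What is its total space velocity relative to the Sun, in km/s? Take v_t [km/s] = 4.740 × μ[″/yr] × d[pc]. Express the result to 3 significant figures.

10.6 km/s

d = 1/p = 1/0.02840″ = 35.211 pc.
μ = 29.45 mas/yr = 0.02945 ″/yr.
v_t = 4.740 μ d = 4.740 × 0.02945 × 35.211 = 4.9152 km/s.
v = √(v_r² + v_t²) = √((-9.337)² + 4.9152²) = √111.339 = 10.552 km/s.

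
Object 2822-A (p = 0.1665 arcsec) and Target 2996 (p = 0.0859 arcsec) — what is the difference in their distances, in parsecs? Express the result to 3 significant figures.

5.64 pc

d_A = 1/0.1665″ = 6.006 pc; d_B = 1/0.08590″ = 11.641 pc.
|d_B − d_A| = |11.641 − 6.006| = 5.635 pc.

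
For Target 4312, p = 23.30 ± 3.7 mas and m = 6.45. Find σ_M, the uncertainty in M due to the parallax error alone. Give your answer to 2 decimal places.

σ_M = 0.34 mag

M = m − 5 log₁₀ d + 5 = m + 5 log₁₀ p + 5, so ∂M/∂p = 5/(p ln 10).
σ_M = (5/ln 10) · (σ_p/p) = 2.1715 × 3.7/23.30 = 2.1715 × 0.1588 = 0.34483.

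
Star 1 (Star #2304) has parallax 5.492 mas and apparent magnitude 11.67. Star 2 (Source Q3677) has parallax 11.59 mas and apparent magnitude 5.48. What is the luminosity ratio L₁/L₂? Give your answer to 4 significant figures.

d₁ = 1/p₁ = 1/0.005492″ = 182.08 pc; d₂ = 1/p₂ = 1/0.01159″ = 86.281 pc.
M₁ = m₁ − 5 log₁₀ d₁ + 5 = 11.67 − 11.3013 + 5 = 5.3687.
M₂ = 5.48 − 9.6796 + 5 = 0.8004.
L₁/L₂ = 10^(0.4(M₂ − M₁)) = 10^(0.4 × (-4.5683)) = 10^(-1.82732) = 0.014883.

L₁/L₂ = 0.01488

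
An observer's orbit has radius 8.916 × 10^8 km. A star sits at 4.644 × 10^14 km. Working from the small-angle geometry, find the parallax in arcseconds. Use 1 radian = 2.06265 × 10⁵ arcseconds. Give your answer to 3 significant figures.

0.396 arcsec

θ ≈ B/d = (8.916 × 10^8) / (4.644 × 10^14) = 1.9199 × 10^-6 rad.
In arcseconds: 1.9199 × 10^-6 × 206265 = 0.39601″.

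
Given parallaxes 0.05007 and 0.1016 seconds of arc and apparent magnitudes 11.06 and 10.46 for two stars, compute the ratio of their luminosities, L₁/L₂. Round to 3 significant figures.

d₁ = 1/p₁ = 1/0.05007″ = 19.972 pc; d₂ = 1/p₂ = 1/0.1016″ = 9.8425 pc.
M₁ = m₁ − 5 log₁₀ d₁ + 5 = 11.06 − 6.5021 + 5 = 9.5579.
M₂ = 10.46 − 4.9655 + 5 = 10.4945.
L₁/L₂ = 10^(0.4(M₂ − M₁)) = 10^(0.4 × 0.9366) = 10^0.37464 = 2.3694.

L₁/L₂ = 2.37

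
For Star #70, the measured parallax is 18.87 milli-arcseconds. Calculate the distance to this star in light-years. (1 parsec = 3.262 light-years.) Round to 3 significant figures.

173 light years

p = 18.87 milli-arcseconds = 0.01887 arcsec.
d = 1/p = 1/0.01887 = 52.994 pc.
In light-years: 52.994 × 3.262 = 172.87 ly.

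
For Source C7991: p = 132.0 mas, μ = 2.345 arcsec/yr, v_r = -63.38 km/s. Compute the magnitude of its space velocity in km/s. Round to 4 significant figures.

105.4 km/s

d = 1/p = 1/0.1320″ = 7.5758 pc.
v_t = 4.740 μ d = 4.740 × 2.345 × 7.5758 = 84.207 km/s.
v = √(v_r² + v_t²) = √((-63.38)² + 84.207²) = √11107.8 = 105.39 km/s.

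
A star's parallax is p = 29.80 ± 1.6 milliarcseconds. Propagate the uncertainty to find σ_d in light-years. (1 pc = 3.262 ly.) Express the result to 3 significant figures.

5.88 ly

d = 1/p, so σ_d = σ_p / p².
σ_d = 0.00160 / (0.02980)² = 0.00160 / 0.00088804 = 1.8017 pc = 1.8017 × 3.262 ly = 5.8771 ly.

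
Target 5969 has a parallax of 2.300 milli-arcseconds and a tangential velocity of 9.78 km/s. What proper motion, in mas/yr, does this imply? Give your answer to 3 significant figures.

4.75 mas/yr

d = 1/p = 1/0.002300″ = 434.78 pc.
μ = v_t / (4.74 d) = 9.78 / (4.74 × 434.78) = 9.78 / 2060.9 = 0.0047455 ″/yr = 4.7455 mas/yr.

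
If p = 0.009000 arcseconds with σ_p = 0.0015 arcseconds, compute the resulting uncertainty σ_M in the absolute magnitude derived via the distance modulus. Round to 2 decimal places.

M = m − 5 log₁₀ d + 5 = m + 5 log₁₀ p + 5, so ∂M/∂p = 5/(p ln 10).
σ_M = (5/ln 10) · (σ_p/p) = 2.1715 × 0.0015/0.009000 = 2.1715 × 0.16667 = 0.36192.

σ_M = 0.36 mag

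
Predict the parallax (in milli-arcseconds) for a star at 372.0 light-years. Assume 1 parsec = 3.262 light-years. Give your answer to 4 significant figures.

d = 372.0 ly ÷ 3.262 = 114.04 pc.
p = 1/d = 1/114.04 = 0.0087689 arcsec.
= 0.0087689 × 1000 = 8.7689 mas.

8.769 mas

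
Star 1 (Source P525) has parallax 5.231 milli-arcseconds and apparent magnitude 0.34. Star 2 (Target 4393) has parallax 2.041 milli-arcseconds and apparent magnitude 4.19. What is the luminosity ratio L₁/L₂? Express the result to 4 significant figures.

L₁/L₂ = 5.279

d₁ = 1/p₁ = 1/0.005231″ = 191.17 pc; d₂ = 1/p₂ = 1/0.002041″ = 489.96 pc.
M₁ = m₁ − 5 log₁₀ d₁ + 5 = 0.34 − 11.4071 + 5 = -6.0671.
M₂ = 4.19 − 13.4508 + 5 = -4.2608.
L₁/L₂ = 10^(0.4(M₂ − M₁)) = 10^(0.4 × 1.8063) = 10^0.72252 = 5.2786.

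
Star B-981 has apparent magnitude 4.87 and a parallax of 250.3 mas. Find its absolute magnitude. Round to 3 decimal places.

d = 1/p = 1/0.2503″ = 3.9952 pc.
m − M = 5 log₁₀(3.9952) − 5 = 3.0077 − 5 = -1.9923.
M = m − (m − M) = 4.87 − (-1.9923) = 6.862.

M = 6.862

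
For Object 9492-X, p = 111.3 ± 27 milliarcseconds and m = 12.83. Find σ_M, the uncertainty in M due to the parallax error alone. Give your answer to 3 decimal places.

M = m − 5 log₁₀ d + 5 = m + 5 log₁₀ p + 5, so ∂M/∂p = 5/(p ln 10).
σ_M = (5/ln 10) · (σ_p/p) = 2.1715 × 27/111.3 = 2.1715 × 0.24259 = 0.52678.

σ_M = 0.527 mag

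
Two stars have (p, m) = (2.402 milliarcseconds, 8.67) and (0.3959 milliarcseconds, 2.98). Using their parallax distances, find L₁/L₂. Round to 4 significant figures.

L₁/L₂ = 0.0001439

d₁ = 1/p₁ = 1/0.002402″ = 416.32 pc; d₂ = 1/p₂ = 1/0.0003959″ = 2525.9 pc.
M₁ = m₁ − 5 log₁₀ d₁ + 5 = 8.67 − 13.0971 + 5 = 0.5729.
M₂ = 2.98 − 17.0121 + 5 = -9.0321.
L₁/L₂ = 10^(0.4(M₂ − M₁)) = 10^(0.4 × (-9.6050)) = 10^(-3.84200) = 0.00014388.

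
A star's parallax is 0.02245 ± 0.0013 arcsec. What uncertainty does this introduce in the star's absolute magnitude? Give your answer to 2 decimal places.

M = m − 5 log₁₀ d + 5 = m + 5 log₁₀ p + 5, so ∂M/∂p = 5/(p ln 10).
σ_M = (5/ln 10) · (σ_p/p) = 2.1715 × 0.0013/0.02245 = 2.1715 × 0.057906 = 0.12574.

σ_M = 0.13 mag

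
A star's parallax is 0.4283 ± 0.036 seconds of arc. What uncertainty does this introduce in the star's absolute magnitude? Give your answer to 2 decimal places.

M = m − 5 log₁₀ d + 5 = m + 5 log₁₀ p + 5, so ∂M/∂p = 5/(p ln 10).
σ_M = (5/ln 10) · (σ_p/p) = 2.1715 × 0.036/0.4283 = 2.1715 × 0.084053 = 0.18252.

σ_M = 0.18 mag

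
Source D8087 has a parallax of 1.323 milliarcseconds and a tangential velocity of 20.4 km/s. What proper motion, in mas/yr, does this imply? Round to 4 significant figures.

5.694 mas/yr

d = 1/p = 1/0.001323″ = 755.86 pc.
μ = v_t / (4.74 d) = 20.4 / (4.74 × 755.86) = 20.4 / 3582.8 = 0.0056939 ″/yr = 5.6939 mas/yr.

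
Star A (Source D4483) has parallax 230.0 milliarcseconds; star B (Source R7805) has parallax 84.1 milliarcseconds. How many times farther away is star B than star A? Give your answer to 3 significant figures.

2.73

Since d = 1/p, d_B/d_A = p_A/p_B.
= 230.0 / 84.1 = 2.7348.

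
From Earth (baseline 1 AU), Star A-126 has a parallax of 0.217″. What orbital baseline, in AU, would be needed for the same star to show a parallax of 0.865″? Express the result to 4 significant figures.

Parallax scales linearly with baseline: p ∝ B, so B = p_target / p_Earth × 1 AU.
B = 0.865 / 0.217 = 3.9862 AU.

3.986 AU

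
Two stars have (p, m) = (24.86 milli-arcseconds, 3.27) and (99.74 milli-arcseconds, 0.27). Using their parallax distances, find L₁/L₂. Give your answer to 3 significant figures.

L₁/L₂ = 1.02

d₁ = 1/p₁ = 1/0.02486″ = 40.225 pc; d₂ = 1/p₂ = 1/0.09974″ = 10.026 pc.
M₁ = m₁ − 5 log₁₀ d₁ + 5 = 3.27 − 8.0225 + 5 = 0.2475.
M₂ = 0.27 − 5.0056 + 5 = 0.2644.
L₁/L₂ = 10^(0.4(M₂ − M₁)) = 10^(0.4 × 0.0169) = 10^0.00676 = 1.0157.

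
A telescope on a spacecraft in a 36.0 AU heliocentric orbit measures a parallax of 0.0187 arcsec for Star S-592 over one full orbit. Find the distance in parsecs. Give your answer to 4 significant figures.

1925 pc

With baseline B (in AU) and parallax p (in arcsec), d = B/p parsecs.
d = 36.0 / 0.0187 = 1925.1 pc.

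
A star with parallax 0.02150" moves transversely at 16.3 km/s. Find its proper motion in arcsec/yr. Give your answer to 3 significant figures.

d = 1/p = 1/0.02150″ = 46.512 pc.
μ = v_t / (4.74 d) = 16.3 / (4.74 × 46.512) = 16.3 / 220.47 = 0.073933 ″/yr.

0.0739 arcsec/yr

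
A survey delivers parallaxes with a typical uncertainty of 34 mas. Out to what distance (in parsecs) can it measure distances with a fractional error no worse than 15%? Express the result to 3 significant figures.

σ_d/d = σ_p/p, so the condition is σ_p/p ≤ 0.15, i.e. p ≥ σ_p/0.15.
p_min = 34/0.15 = 226.67 mas = 0.22667 arcsec.
d_max = 1/p_min = 1/0.22667 = 4.4117 pc.

4.41 pc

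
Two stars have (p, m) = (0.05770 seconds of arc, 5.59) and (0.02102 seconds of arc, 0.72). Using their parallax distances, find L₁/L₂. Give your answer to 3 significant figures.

d₁ = 1/p₁ = 1/0.05770″ = 17.331 pc; d₂ = 1/p₂ = 1/0.02102″ = 47.574 pc.
M₁ = m₁ − 5 log₁₀ d₁ + 5 = 5.59 − 6.1941 + 5 = 4.3959.
M₂ = 0.72 − 8.3868 + 5 = -2.6668.
L₁/L₂ = 10^(0.4(M₂ − M₁)) = 10^(0.4 × (-7.0627)) = 10^(-2.82508) = 0.001496.

L₁/L₂ = 0.00150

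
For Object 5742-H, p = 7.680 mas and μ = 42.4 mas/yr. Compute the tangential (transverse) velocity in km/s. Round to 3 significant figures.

26.2 km/s

d = 1/p = 1/0.007680″ = 130.21 pc.
μ = 42.4 mas/yr = 0.0424 ″/yr.
v_t = 4.74 × μ × d = 4.74 × 0.0424 × 130.21 = 26.169 km/s.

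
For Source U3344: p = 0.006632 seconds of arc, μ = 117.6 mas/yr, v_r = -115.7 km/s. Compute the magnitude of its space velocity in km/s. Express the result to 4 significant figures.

143.0 km/s

d = 1/p = 1/0.006632″ = 150.78 pc.
μ = 117.6 mas/yr = 0.1176 ″/yr.
v_t = 4.740 μ d = 4.740 × 0.1176 × 150.78 = 84.048 km/s.
v = √(v_r² + v_t²) = √((-115.7)² + 84.048²) = √20450.6 = 143.01 km/s.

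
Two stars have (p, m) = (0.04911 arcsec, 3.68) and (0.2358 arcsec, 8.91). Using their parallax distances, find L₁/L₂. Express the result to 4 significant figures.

d₁ = 1/p₁ = 1/0.04911″ = 20.362 pc; d₂ = 1/p₂ = 1/0.2358″ = 4.2409 pc.
M₁ = m₁ − 5 log₁₀ d₁ + 5 = 3.68 − 6.5441 + 5 = 2.1359.
M₂ = 8.91 − 3.1373 + 5 = 10.7727.
L₁/L₂ = 10^(0.4(M₂ − M₁)) = 10^(0.4 × 8.6368) = 10^3.45472 = 2849.2.

L₁/L₂ = 2849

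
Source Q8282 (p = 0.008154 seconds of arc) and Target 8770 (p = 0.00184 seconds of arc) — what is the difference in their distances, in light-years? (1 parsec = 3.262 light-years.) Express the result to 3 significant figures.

d_A = 1/0.008154″ = 122.64 pc; d_B = 1/0.001840″ = 543.48 pc.
|d_B − d_A| = |543.48 − 122.64| = 420.84 pc = 420.84 × 3.262 ly = 1372.8 ly.

1370 ly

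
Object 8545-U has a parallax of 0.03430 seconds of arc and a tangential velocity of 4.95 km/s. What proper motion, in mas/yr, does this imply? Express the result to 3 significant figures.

35.8 mas/yr

d = 1/p = 1/0.03430″ = 29.155 pc.
μ = v_t / (4.74 d) = 4.95 / (4.74 × 29.155) = 4.95 / 138.19 = 0.03582 ″/yr = 35.82 mas/yr.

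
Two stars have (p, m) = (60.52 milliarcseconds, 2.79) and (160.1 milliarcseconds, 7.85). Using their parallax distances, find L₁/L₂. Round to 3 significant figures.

d₁ = 1/p₁ = 1/0.06052″ = 16.523 pc; d₂ = 1/p₂ = 1/0.1601″ = 6.2461 pc.
M₁ = m₁ − 5 log₁₀ d₁ + 5 = 2.79 − 6.0904 + 5 = 1.6996.
M₂ = 7.85 − 3.9780 + 5 = 8.8720.
L₁/L₂ = 10^(0.4(M₂ − M₁)) = 10^(0.4 × 7.1724) = 10^2.86896 = 739.54.

L₁/L₂ = 740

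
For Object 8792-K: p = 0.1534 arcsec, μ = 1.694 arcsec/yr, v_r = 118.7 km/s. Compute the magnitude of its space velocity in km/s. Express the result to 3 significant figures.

130 km/s

d = 1/p = 1/0.1534″ = 6.5189 pc.
v_t = 4.740 μ d = 4.740 × 1.694 × 6.5189 = 52.344 km/s.
v = √(v_r² + v_t²) = √(118.7² + 52.344²) = √16829.6 = 129.73 km/s.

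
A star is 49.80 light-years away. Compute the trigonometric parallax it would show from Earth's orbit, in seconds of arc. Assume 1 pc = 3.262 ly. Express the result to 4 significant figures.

0.06550 arcsec

d = 49.80 ly ÷ 3.262 = 15.267 pc.
p = 1/d = 1/15.267 = 0.065501 arcsec.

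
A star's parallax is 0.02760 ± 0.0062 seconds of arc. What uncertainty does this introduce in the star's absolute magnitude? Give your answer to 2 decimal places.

M = m − 5 log₁₀ d + 5 = m + 5 log₁₀ p + 5, so ∂M/∂p = 5/(p ln 10).
σ_M = (5/ln 10) · (σ_p/p) = 2.1715 × 0.0062/0.02760 = 2.1715 × 0.22464 = 0.48781.

σ_M = 0.49 mag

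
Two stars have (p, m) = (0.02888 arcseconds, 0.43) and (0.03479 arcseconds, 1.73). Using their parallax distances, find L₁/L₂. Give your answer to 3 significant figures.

L₁/L₂ = 4.81

d₁ = 1/p₁ = 1/0.02888″ = 34.626 pc; d₂ = 1/p₂ = 1/0.03479″ = 28.744 pc.
M₁ = m₁ − 5 log₁₀ d₁ + 5 = 0.43 − 7.6970 + 5 = -2.2670.
M₂ = 1.73 − 7.2927 + 5 = -0.5627.
L₁/L₂ = 10^(0.4(M₂ − M₁)) = 10^(0.4 × 1.7043) = 10^0.68172 = 4.8053.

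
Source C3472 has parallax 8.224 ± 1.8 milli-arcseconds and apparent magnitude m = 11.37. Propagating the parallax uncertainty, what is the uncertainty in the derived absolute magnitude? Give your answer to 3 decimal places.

σ_M = 0.475 mag

M = m − 5 log₁₀ d + 5 = m + 5 log₁₀ p + 5, so ∂M/∂p = 5/(p ln 10).
σ_M = (5/ln 10) · (σ_p/p) = 2.1715 × 1.8/8.224 = 2.1715 × 0.21887 = 0.47528.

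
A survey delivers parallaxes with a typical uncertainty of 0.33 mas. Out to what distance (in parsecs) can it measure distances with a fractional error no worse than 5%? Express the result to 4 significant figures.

151.5 pc

σ_d/d = σ_p/p, so the condition is σ_p/p ≤ 0.05, i.e. p ≥ σ_p/0.05.
p_min = 0.33/0.05 = 6.6 mas = 0.0066 arcsec.
d_max = 1/p_min = 1/0.0066 = 151.52 pc.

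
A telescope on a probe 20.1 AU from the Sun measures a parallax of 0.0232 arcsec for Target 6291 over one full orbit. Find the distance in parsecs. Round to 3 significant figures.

866 pc

With baseline B (in AU) and parallax p (in arcsec), d = B/p parsecs.
d = 20.1 / 0.0232 = 866.38 pc.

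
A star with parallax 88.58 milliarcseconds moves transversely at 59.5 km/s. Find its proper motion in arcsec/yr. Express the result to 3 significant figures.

1.11 arcsec/yr

d = 1/p = 1/0.08858″ = 11.289 pc.
μ = v_t / (4.74 d) = 59.5 / (4.74 × 11.289) = 59.5 / 53.51 = 1.1119 ″/yr.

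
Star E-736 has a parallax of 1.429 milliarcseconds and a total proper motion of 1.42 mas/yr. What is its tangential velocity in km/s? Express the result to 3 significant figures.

4.71 km/s

d = 1/p = 1/0.001429″ = 699.79 pc.
μ = 1.42 mas/yr = 0.00142 ″/yr.
v_t = 4.74 × μ × d = 4.74 × 0.00142 × 699.79 = 4.7101 km/s.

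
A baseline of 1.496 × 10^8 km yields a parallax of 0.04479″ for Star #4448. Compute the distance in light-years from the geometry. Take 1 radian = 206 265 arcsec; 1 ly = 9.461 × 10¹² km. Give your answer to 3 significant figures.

72.8 ly

θ = 0.04479″ = 0.04479/206265 = 2.1715 × 10^-7 rad.
d = B/θ = (1.496 × 10^8) / (2.1715 × 10^-7) = 6.8892 × 10^14 km = (6.8892 × 10^14) / (9.461 × 10^12) ly = 72.817 ly.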